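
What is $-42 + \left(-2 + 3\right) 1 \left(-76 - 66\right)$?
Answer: $-184$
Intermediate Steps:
$-42 + \left(-2 + 3\right) 1 \left(-76 - 66\right) = -42 + 1 \cdot 1 \left(-142\right) = -42 + 1 \left(-142\right) = -42 - 142 = -184$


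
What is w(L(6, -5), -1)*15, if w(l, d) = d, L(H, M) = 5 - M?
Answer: -15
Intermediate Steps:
w(L(6, -5), -1)*15 = -1*15 = -15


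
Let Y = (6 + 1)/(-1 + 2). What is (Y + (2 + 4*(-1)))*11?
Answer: 55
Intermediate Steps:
Y = 7 (Y = 7/1 = 7*1 = 7)
(Y + (2 + 4*(-1)))*11 = (7 + (2 + 4*(-1)))*11 = (7 + (2 - 4))*11 = (7 - 2)*11 = 5*11 = 55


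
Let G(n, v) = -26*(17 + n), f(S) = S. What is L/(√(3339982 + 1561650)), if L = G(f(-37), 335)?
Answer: 65*√19147/38294 ≈ 0.23487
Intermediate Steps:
G(n, v) = -442 - 26*n
L = 520 (L = -442 - 26*(-37) = -442 + 962 = 520)
L/(√(3339982 + 1561650)) = 520/(√(3339982 + 1561650)) = 520/(√4901632) = 520/((16*√19147)) = 520*(√19147/306352) = 65*√19147/38294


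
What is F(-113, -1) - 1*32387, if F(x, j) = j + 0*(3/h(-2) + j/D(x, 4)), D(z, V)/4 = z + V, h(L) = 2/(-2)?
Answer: -32388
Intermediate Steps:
h(L) = -1 (h(L) = 2*(-½) = -1)
D(z, V) = 4*V + 4*z (D(z, V) = 4*(z + V) = 4*(V + z) = 4*V + 4*z)
F(x, j) = j (F(x, j) = j + 0*(3/(-1) + j/(4*4 + 4*x)) = j + 0*(3*(-1) + j/(16 + 4*x)) = j + 0*(-3 + j/(16 + 4*x)) = j + 0 = j)
F(-113, -1) - 1*32387 = -1 - 1*32387 = -1 - 32387 = -32388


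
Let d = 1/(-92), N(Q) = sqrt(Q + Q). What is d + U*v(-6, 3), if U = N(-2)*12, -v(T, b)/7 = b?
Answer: -1/92 - 504*I ≈ -0.01087 - 504.0*I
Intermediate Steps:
v(T, b) = -7*b
N(Q) = sqrt(2)*sqrt(Q) (N(Q) = sqrt(2*Q) = sqrt(2)*sqrt(Q))
d = -1/92 ≈ -0.010870
U = 24*I (U = (sqrt(2)*sqrt(-2))*12 = (sqrt(2)*(I*sqrt(2)))*12 = (2*I)*12 = 24*I ≈ 24.0*I)
d + U*v(-6, 3) = -1/92 + (24*I)*(-7*3) = -1/92 + (24*I)*(-21) = -1/92 - 504*I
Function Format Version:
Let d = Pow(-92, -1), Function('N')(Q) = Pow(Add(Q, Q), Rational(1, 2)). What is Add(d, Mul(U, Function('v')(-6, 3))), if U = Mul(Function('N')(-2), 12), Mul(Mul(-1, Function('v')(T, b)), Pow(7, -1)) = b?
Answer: Add(Rational(-1, 92), Mul(-504, I)) ≈ Add(-0.010870, Mul(-504.00, I))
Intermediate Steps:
Function('v')(T, b) = Mul(-7, b)
Function('N')(Q) = Mul(Pow(2, Rational(1, 2)), Pow(Q, Rational(1, 2))) (Function('N')(Q) = Pow(Mul(2, Q), Rational(1, 2)) = Mul(Pow(2, Rational(1, 2)), Pow(Q, Rational(1, 2))))
d = Rational(-1, 92) ≈ -0.010870
U = Mul(24, I) (U = Mul(Mul(Pow(2, Rational(1, 2)), Pow(-2, Rational(1, 2))), 12) = Mul(Mul(Pow(2, Rational(1, 2)), Mul(I, Pow(2, Rational(1, 2)))), 12) = Mul(Mul(2, I), 12) = Mul(24, I) ≈ Mul(24.000, I))
Add(d, Mul(U, Function('v')(-6, 3))) = Add(Rational(-1, 92), Mul(Mul(24, I), Mul(-7, 3))) = Add(Rational(-1, 92), Mul(Mul(24, I), -21)) = Add(Rational(-1, 92), Mul(-504, I))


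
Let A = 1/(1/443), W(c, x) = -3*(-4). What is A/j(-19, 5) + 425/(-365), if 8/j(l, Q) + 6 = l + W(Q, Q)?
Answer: -421087/584 ≈ -721.04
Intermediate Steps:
W(c, x) = 12
j(l, Q) = 8/(6 + l) (j(l, Q) = 8/(-6 + (l + 12)) = 8/(-6 + (12 + l)) = 8/(6 + l))
A = 443 (A = 1/(1/443) = 443)
A/j(-19, 5) + 425/(-365) = 443/((8/(6 - 19))) + 425/(-365) = 443/((8/(-13))) + 425*(-1/365) = 443/((8*(-1/13))) - 85/73 = 443/(-8/13) - 85/73 = 443*(-13/8) - 85/73 = -5759/8 - 85/73 = -421087/584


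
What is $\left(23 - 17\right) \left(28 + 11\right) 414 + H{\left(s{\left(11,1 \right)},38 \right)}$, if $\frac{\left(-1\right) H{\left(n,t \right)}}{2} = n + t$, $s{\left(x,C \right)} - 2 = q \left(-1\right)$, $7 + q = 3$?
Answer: $96788$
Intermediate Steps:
$q = -4$ ($q = -7 + 3 = -4$)
$s{\left(x,C \right)} = 6$ ($s{\left(x,C \right)} = 2 - -4 = 2 + 4 = 6$)
$H{\left(n,t \right)} = - 2 n - 2 t$ ($H{\left(n,t \right)} = - 2 \left(n + t\right) = - 2 n - 2 t$)
$\left(23 - 17\right) \left(28 + 11\right) 414 + H{\left(s{\left(11,1 \right)},38 \right)} = \left(23 - 17\right) \left(28 + 11\right) 414 - 88 = 6 \cdot 39 \cdot 414 - 88 = 234 \cdot 414 - 88 = 96876 - 88 = 96788$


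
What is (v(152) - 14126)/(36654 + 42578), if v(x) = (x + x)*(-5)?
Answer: -7823/39616 ≈ -0.19747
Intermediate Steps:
v(x) = -10*x (v(x) = (2*x)*(-5) = -10*x)
(v(152) - 14126)/(36654 + 42578) = (-10*152 - 14126)/(36654 + 42578) = (-1520 - 14126)/79232 = -15646*1/79232 = -7823/39616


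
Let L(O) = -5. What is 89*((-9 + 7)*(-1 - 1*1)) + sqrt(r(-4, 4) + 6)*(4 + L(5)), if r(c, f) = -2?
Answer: 354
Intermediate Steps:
89*((-9 + 7)*(-1 - 1*1)) + sqrt(r(-4, 4) + 6)*(4 + L(5)) = 89*((-9 + 7)*(-1 - 1*1)) + sqrt(-2 + 6)*(4 - 5) = 89*(-2*(-1 - 1)) + sqrt(4)*(-1) = 89*(-2*(-2)) + 2*(-1) = 89*4 - 2 = 356 - 2 = 354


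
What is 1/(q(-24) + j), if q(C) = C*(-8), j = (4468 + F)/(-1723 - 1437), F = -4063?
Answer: 632/121263 ≈ 0.0052118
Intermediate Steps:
j = -81/632 (j = (4468 - 4063)/(-1723 - 1437) = 405/(-3160) = 405*(-1/3160) = -81/632 ≈ -0.12816)
q(C) = -8*C
1/(q(-24) + j) = 1/(-8*(-24) - 81/632) = 1/(192 - 81/632) = 1/(121263/632) = 632/121263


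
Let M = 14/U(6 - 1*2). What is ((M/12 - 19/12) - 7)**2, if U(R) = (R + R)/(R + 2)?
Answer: 34225/576 ≈ 59.418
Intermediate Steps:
U(R) = 2*R/(2 + R) (U(R) = (2*R)/(2 + R) = 2*R/(2 + R))
M = 21/2 (M = 14/((2*(6 - 1*2)/(2 + (6 - 1*2)))) = 14/((2*(6 - 2)/(2 + (6 - 2)))) = 14/((2*4/(2 + 4))) = 14/((2*4/6)) = 14/((2*4*(1/6))) = 14/(4/3) = 14*(3/4) = 21/2 ≈ 10.500)
((M/12 - 19/12) - 7)**2 = (((21/2)/12 - 19/12) - 7)**2 = (((21/2)*(1/12) - 19*1/12) - 7)**2 = ((7/8 - 19/12) - 7)**2 = (-17/24 - 7)**2 = (-185/24)**2 = 34225/576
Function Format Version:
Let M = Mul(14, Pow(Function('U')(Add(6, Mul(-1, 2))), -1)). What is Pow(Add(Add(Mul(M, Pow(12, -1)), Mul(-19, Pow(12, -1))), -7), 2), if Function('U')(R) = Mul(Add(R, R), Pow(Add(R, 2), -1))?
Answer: Rational(34225, 576) ≈ 59.418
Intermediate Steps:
Function('U')(R) = Mul(2, R, Pow(Add(2, R), -1)) (Function('U')(R) = Mul(Mul(2, R), Pow(Add(2, R), -1)) = Mul(2, R, Pow(Add(2, R), -1)))
M = Rational(21, 2) (M = Mul(14, Pow(Mul(2, Add(6, Mul(-1, 2)), Pow(Add(2, Add(6, Mul(-1, 2))), -1)), -1)) = Mul(14, Pow(Mul(2, Add(6, -2), Pow(Add(2, Add(6, -2)), -1)), -1)) = Mul(14, Pow(Mul(2, 4, Pow(Add(2, 4), -1)), -1)) = Mul(14, Pow(Mul(2, 4, Pow(6, -1)), -1)) = Mul(14, Pow(Mul(2, 4, Rational(1, 6)), -1)) = Mul(14, Pow(Rational(4, 3), -1)) = Mul(14, Rational(3, 4)) = Rational(21, 2) ≈ 10.500)
Pow(Add(Add(Mul(M, Pow(12, -1)), Mul(-19, Pow(12, -1))), -7), 2) = Pow(Add(Add(Mul(Rational(21, 2), Pow(12, -1)), Mul(-19, Pow(12, -1))), -7), 2) = Pow(Add(Add(Mul(Rational(21, 2), Rational(1, 12)), Mul(-19, Rational(1, 12))), -7), 2) = Pow(Add(Add(Rational(7, 8), Rational(-19, 12)), -7), 2) = Pow(Add(Rational(-17, 24), -7), 2) = Pow(Rational(-185, 24), 2) = Rational(34225, 576)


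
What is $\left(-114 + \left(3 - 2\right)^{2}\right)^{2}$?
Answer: $12769$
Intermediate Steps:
$\left(-114 + \left(3 - 2\right)^{2}\right)^{2} = \left(-114 + 1^{2}\right)^{2} = \left(-114 + 1\right)^{2} = \left(-113\right)^{2} = 12769$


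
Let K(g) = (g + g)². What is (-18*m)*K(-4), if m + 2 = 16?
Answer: -16128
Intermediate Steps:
K(g) = 4*g² (K(g) = (2*g)² = 4*g²)
m = 14 (m = -2 + 16 = 14)
(-18*m)*K(-4) = (-18*14)*(4*(-4)²) = -1008*16 = -252*64 = -16128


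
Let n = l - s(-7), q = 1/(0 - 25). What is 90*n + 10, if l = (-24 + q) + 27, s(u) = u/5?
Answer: 2012/5 ≈ 402.40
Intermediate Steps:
q = -1/25 (q = 1/(-25) = -1/25 ≈ -0.040000)
s(u) = u/5 (s(u) = u*(⅕) = u/5)
l = 74/25 (l = (-24 - 1/25) + 27 = -601/25 + 27 = 74/25 ≈ 2.9600)
n = 109/25 (n = 74/25 - (-7)/5 = 74/25 - 1*(-7/5) = 74/25 + 7/5 = 109/25 ≈ 4.3600)
90*n + 10 = 90*(109/25) + 10 = 1962/5 + 10 = 2012/5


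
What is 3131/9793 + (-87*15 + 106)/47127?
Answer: 135812830/461514711 ≈ 0.29428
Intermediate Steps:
3131/9793 + (-87*15 + 106)/47127 = 3131*(1/9793) + (-1305 + 106)*(1/47127) = 3131/9793 - 1199*1/47127 = 3131/9793 - 1199/47127 = 135812830/461514711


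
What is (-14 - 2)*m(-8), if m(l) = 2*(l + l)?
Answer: 512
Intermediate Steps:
m(l) = 4*l (m(l) = 2*(2*l) = 4*l)
(-14 - 2)*m(-8) = (-14 - 2)*(4*(-8)) = -16*(-32) = 512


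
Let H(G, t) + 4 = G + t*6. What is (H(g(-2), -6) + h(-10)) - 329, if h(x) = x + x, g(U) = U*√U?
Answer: -389 - 2*I*√2 ≈ -389.0 - 2.8284*I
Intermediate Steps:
g(U) = U^(3/2)
H(G, t) = -4 + G + 6*t (H(G, t) = -4 + (G + t*6) = -4 + (G + 6*t) = -4 + G + 6*t)
h(x) = 2*x
(H(g(-2), -6) + h(-10)) - 329 = ((-4 + (-2)^(3/2) + 6*(-6)) + 2*(-10)) - 329 = ((-4 - 2*I*√2 - 36) - 20) - 329 = ((-40 - 2*I*√2) - 20) - 329 = (-60 - 2*I*√2) - 329 = -389 - 2*I*√2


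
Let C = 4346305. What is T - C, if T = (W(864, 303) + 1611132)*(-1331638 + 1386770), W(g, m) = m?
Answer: 88837288115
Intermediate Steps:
T = 88841634420 (T = (303 + 1611132)*(-1331638 + 1386770) = 1611435*55132 = 88841634420)
T - C = 88841634420 - 1*4346305 = 88841634420 - 4346305 = 88837288115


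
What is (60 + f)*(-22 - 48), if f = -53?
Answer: -490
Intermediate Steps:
(60 + f)*(-22 - 48) = (60 - 53)*(-22 - 48) = 7*(-70) = -490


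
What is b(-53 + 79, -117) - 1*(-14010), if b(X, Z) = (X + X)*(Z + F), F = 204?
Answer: 18534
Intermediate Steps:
b(X, Z) = 2*X*(204 + Z) (b(X, Z) = (X + X)*(Z + 204) = (2*X)*(204 + Z) = 2*X*(204 + Z))
b(-53 + 79, -117) - 1*(-14010) = 2*(-53 + 79)*(204 - 117) - 1*(-14010) = 2*26*87 + 14010 = 4524 + 14010 = 18534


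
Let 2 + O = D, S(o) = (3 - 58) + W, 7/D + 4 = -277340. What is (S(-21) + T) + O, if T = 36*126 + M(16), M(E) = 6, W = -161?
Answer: 1199235449/277344 ≈ 4324.0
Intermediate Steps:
D = -7/277344 (D = 7/(-4 - 277340) = 7/(-277344) = 7*(-1/277344) = -7/277344 ≈ -2.5239e-5)
S(o) = -216 (S(o) = (3 - 58) - 161 = -55 - 161 = -216)
O = -554695/277344 (O = -2 - 7/277344 = -554695/277344 ≈ -2.0000)
T = 4542 (T = 36*126 + 6 = 4536 + 6 = 4542)
(S(-21) + T) + O = (-216 + 4542) - 554695/277344 = 4326 - 554695/277344 = 1199235449/277344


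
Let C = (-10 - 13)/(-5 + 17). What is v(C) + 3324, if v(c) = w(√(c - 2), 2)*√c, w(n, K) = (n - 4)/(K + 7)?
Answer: 3324 - √1081/108 - 2*I*√69/27 ≈ 3323.7 - 0.61531*I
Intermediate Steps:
w(n, K) = (-4 + n)/(7 + K)
C = -23/12 ≈ -1.9167
v(c) = √c*(-4/9 + √(-2 + c)/9) (v(c) = ((-4 + √(c - 2))/(7 + 2))*√c = ((-4 + √(-2 + c))/9)*√c = (-4/9 + √(-2 + c)/9)*√c = √c*(-4/9 + √(-2 + c)/9))
v(C) + 3324 = √(-23/12)*(-4 + √(-2 - 23/12))/9 + 3324 = (I*√69/6)*(-4 + √(-47/12))/9 + 3324 = (I*√69/6)*(-4 + I*√141/6)/9 + 3324 = I*√69*(-4 + I*√141/6)/54 + 3324 = 3324 + I*√69*(-4 + I*√141/6)/54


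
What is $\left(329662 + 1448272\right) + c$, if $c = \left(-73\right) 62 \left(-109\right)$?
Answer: $2271268$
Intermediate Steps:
$c = 493334$ ($c = \left(-4526\right) \left(-109\right) = 493334$)
$\left(329662 + 1448272\right) + c = \left(329662 + 1448272\right) + 493334 = 1777934 + 493334 = 2271268$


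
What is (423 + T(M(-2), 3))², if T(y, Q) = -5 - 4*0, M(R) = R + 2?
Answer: 174724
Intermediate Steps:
M(R) = 2 + R
T(y, Q) = -5 (T(y, Q) = -5 + 0 = -5)
(423 + T(M(-2), 3))² = (423 - 5)² = 418² = 174724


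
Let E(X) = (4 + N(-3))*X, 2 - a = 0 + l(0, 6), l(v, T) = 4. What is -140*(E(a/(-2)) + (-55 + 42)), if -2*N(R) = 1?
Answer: 1330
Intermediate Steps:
N(R) = -1/2 (N(R) = -1/2*1 = -1/2)
a = -2 (a = 2 - (0 + 4) = 2 - 1*4 = 2 - 4 = -2)
E(X) = 7*X/2 (E(X) = (4 - 1/2)*X = 7*X/2)
-140*(E(a/(-2)) + (-55 + 42)) = -140*(7*(-2/(-2))/2 + (-55 + 42)) = -140*(7*(-2*(-1/2))/2 - 13) = -140*((7/2)*1 - 13) = -140*(7/2 - 13) = -140*(-19/2) = 1330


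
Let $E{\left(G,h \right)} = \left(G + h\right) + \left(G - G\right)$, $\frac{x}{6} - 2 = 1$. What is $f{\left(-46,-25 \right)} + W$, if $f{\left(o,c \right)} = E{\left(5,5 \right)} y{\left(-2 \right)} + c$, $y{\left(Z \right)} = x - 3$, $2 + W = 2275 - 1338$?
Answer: $1060$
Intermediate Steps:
$x = 18$ ($x = 12 + 6 \cdot 1 = 12 + 6 = 18$)
$W = 935$ ($W = -2 + \left(2275 - 1338\right) = -2 + 937 = 935$)
$y{\left(Z \right)} = 15$ ($y{\left(Z \right)} = 18 - 3 = 15$)
$E{\left(G,h \right)} = G + h$ ($E{\left(G,h \right)} = \left(G + h\right) + 0 = G + h$)
$f{\left(o,c \right)} = 150 + c$ ($f{\left(o,c \right)} = \left(5 + 5\right) 15 + c = 10 \cdot 15 + c = 150 + c$)
$f{\left(-46,-25 \right)} + W = \left(150 - 25\right) + 935 = 125 + 935 = 1060$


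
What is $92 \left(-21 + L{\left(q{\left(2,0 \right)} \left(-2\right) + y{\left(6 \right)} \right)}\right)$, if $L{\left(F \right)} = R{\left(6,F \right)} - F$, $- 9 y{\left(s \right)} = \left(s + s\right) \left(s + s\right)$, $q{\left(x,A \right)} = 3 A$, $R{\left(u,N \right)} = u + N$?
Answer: $-1380$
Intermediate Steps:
$R{\left(u,N \right)} = N + u$
$y{\left(s \right)} = - \frac{4 s^{2}}{9}$ ($y{\left(s \right)} = - \frac{\left(s + s\right) \left(s + s\right)}{9} = - \frac{2 s 2 s}{9} = - \frac{4 s^{2}}{9}$)
$L{\left(F \right)} = 6$ ($L{\left(F \right)} = \left(F + 6\right) - F = \left(6 + F\right) - F = 6$)
$92 \left(-21 + L{\left(q{\left(2,0 \right)} \left(-2\right) + y{\left(6 \right)} \right)}\right) = 92 \left(-21 + 6\right) = 92 \left(-15\right) = -1380$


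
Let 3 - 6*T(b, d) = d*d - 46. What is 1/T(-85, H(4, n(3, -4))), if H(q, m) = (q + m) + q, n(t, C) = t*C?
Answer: 2/11 ≈ 0.18182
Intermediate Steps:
n(t, C) = C*t
H(q, m) = m + 2*q (H(q, m) = (m + q) + q = m + 2*q)
T(b, d) = 49/6 - d**2/6 (T(b, d) = 1/2 - (d*d - 46)/6 = 1/2 - (d**2 - 46)/6 = 1/2 - (-46 + d**2)/6 = 1/2 + (23/3 - d**2/6) = 49/6 - d**2/6)
1/T(-85, H(4, n(3, -4))) = 1/(49/6 - (-4*3 + 2*4)**2/6) = 1/(49/6 - (-12 + 8)**2/6) = 1/(49/6 - 1/6*(-4)**2) = 1/(49/6 - 1/6*16) = 1/(49/6 - 8/3) = 1/(11/2) = 2/11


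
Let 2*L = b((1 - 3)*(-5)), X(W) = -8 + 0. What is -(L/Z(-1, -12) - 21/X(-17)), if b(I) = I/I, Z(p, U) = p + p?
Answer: -19/8 ≈ -2.3750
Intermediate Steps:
Z(p, U) = 2*p
X(W) = -8
b(I) = 1
L = ½ (L = (½)*1 = ½ ≈ 0.50000)
-(L/Z(-1, -12) - 21/X(-17)) = -(1/(2*((2*(-1)))) - 21/(-8)) = -((½)/(-2) - 21*(-⅛)) = -((½)*(-½) + 21/8) = -(-¼ + 21/8) = -1*19/8 = -19/8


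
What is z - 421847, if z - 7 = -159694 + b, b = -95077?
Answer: -676611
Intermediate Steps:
z = -254764 (z = 7 + (-159694 - 95077) = 7 - 254771 = -254764)
z - 421847 = -254764 - 421847 = -676611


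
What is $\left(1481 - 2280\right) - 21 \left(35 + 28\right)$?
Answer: $-2122$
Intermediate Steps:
$\left(1481 - 2280\right) - 21 \left(35 + 28\right) = \left(1481 - 2280\right) - 21 \cdot 63 = -799 - 1323 = -2122$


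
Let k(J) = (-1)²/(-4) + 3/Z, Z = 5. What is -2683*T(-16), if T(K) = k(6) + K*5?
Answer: 4274019/20 ≈ 2.1370e+5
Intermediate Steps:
k(J) = 7/20 (k(J) = (-1)²/(-4) + 3/5 = 1*(-¼) + 3*(⅕) = -¼ + ⅗ = 7/20)
T(K) = 7/20 + 5*K (T(K) = 7/20 + K*5 = 7/20 + 5*K)
-2683*T(-16) = -2683*(7/20 + 5*(-16)) = -2683*(7/20 - 80) = -2683*(-1593/20) = 4274019/20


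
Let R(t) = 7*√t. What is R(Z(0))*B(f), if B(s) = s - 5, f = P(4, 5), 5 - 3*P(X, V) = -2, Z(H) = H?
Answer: 0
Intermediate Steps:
P(X, V) = 7/3 (P(X, V) = 5/3 - ⅓*(-2) = 5/3 + ⅔ = 7/3)
f = 7/3 ≈ 2.3333
B(s) = -5 + s
R(Z(0))*B(f) = (7*√0)*(-5 + 7/3) = (7*0)*(-8/3) = 0*(-8/3) = 0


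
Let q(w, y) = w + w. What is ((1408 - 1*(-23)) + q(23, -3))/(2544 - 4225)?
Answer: -1477/1681 ≈ -0.87864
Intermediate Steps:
q(w, y) = 2*w
((1408 - 1*(-23)) + q(23, -3))/(2544 - 4225) = ((1408 - 1*(-23)) + 2*23)/(2544 - 4225) = ((1408 + 23) + 46)/(-1681) = (1431 + 46)*(-1/1681) = 1477*(-1/1681) = -1477/1681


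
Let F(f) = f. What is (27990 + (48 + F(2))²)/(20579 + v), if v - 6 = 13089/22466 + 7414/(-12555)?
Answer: 8600028608700/5806215838021 ≈ 1.4812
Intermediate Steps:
v = 1690133251/282060630 (v = 6 + (13089/22466 + 7414/(-12555)) = 6 + (13089*(1/22466) + 7414*(-1/12555)) = 6 + (13089/22466 - 7414/12555) = 6 - 2230529/282060630 = 1690133251/282060630 ≈ 5.9921)
(27990 + (48 + F(2))²)/(20579 + v) = (27990 + (48 + 2)²)/(20579 + 1690133251/282060630) = (27990 + 50²)/(5806215838021/282060630) = (27990 + 2500)*(282060630/5806215838021) = 30490*(282060630/5806215838021) = 8600028608700/5806215838021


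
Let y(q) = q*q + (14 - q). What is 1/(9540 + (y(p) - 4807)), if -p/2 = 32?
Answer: 1/8907 ≈ 0.00011227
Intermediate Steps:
p = -64 (p = -2*32 = -64)
y(q) = 14 + q² - q (y(q) = q² + (14 - q) = 14 + q² - q)
1/(9540 + (y(p) - 4807)) = 1/(9540 + ((14 + (-64)² - 1*(-64)) - 4807)) = 1/(9540 + ((14 + 4096 + 64) - 4807)) = 1/(9540 + (4174 - 4807)) = 1/(9540 - 633) = 1/8907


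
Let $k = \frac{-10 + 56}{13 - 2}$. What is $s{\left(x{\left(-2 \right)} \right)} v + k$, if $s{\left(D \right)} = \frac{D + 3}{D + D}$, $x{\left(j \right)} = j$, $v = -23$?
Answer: $\frac{437}{44} \approx 9.9318$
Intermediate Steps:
$k = \frac{46}{11} \approx 4.1818$
$s{\left(D \right)} = \frac{3 + D}{2 D}$
$s{\left(x{\left(-2 \right)} \right)} v + k = \frac{3 - 2}{2 \left(-2\right)} \left(-23\right) + \frac{46}{11} = \frac{1}{2} \left(- \frac{1}{2}\right) 1 \left(-23\right) + \frac{46}{11} = \left(- \frac{1}{4}\right) \left(-23\right) + \frac{46}{11} = \frac{23}{4} + \frac{46}{11} = \frac{437}{44}$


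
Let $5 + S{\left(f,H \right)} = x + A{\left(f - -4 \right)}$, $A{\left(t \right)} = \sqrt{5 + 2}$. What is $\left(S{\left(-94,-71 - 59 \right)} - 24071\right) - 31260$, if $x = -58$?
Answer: $-55394 + \sqrt{7} \approx -55391.0$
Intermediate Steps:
$A{\left(t \right)} = \sqrt{7}$
$S{\left(f,H \right)} = -63 + \sqrt{7}$ ($S{\left(f,H \right)} = -5 - \left(58 - \sqrt{7}\right) = -63 + \sqrt{7}$)
$\left(S{\left(-94,-71 - 59 \right)} - 24071\right) - 31260 = \left(\left(-63 + \sqrt{7}\right) - 24071\right) - 31260 = \left(-24134 + \sqrt{7}\right) - 31260 = -55394 + \sqrt{7}$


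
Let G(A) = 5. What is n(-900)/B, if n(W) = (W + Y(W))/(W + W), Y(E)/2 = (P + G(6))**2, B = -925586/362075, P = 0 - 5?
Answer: -362075/1851172 ≈ -0.19559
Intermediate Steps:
P = -5
B = -925586/362075 (B = -925586*1/362075 = -925586/362075 ≈ -2.5563)
Y(E) = 0 (Y(E) = 2*(-5 + 5)**2 = 2*0**2 = 2*0 = 0)
n(W) = 1/2 (n(W) = (W + 0)/(W + W) = W/((2*W)) = W*(1/(2*W)) = 1/2)
n(-900)/B = 1/(2*(-925586/362075)) = (1/2)*(-362075/925586) = -362075/1851172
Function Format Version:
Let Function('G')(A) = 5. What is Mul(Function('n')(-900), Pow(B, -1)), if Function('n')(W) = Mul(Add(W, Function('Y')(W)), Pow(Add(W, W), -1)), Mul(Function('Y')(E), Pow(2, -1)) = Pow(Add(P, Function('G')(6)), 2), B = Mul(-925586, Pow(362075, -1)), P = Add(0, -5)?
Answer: Rational(-362075, 1851172) ≈ -0.19559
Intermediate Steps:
P = -5
B = Rational(-925586, 362075) (B = Mul(-925586, Rational(1, 362075)) = Rational(-925586, 362075) ≈ -2.5563)
Function('Y')(E) = 0 (Function('Y')(E) = Mul(2, Pow(Add(-5, 5), 2)) = Mul(2, Pow(0, 2)) = Mul(2, 0) = 0)
Function('n')(W) = Rational(1, 2) (Function('n')(W) = Mul(Add(W, 0), Pow(Add(W, W), -1)) = Mul(W, Pow(Mul(2, W), -1)) = Mul(W, Mul(Rational(1, 2), Pow(W, -1))) = Rational(1, 2))
Mul(Function('n')(-900), Pow(B, -1)) = Mul(Rational(1, 2), Pow(Rational(-925586, 362075), -1)) = Mul(Rational(1, 2), Rational(-362075, 925586)) = Rational(-362075, 1851172)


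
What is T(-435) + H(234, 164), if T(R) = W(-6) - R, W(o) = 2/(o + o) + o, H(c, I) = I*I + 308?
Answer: 165797/6 ≈ 27633.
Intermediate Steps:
H(c, I) = 308 + I² (H(c, I) = I² + 308 = 308 + I²)
W(o) = o + 1/o (W(o) = 2/(2*o) + o = (1/(2*o))*2 + o = 1/o + o = o + 1/o)
T(R) = -37/6 - R (T(R) = (-6 + 1/(-6)) - R = (-6 - ⅙) - R = -37/6 - R)
T(-435) + H(234, 164) = (-37/6 - 1*(-435)) + (308 + 164²) = (-37/6 + 435) + (308 + 26896) = 2573/6 + 27204 = 165797/6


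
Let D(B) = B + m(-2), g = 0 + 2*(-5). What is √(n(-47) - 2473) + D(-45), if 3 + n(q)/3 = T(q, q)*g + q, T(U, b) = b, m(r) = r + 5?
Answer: -42 + I*√1213 ≈ -42.0 + 34.828*I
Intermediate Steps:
g = -10 (g = 0 - 10 = -10)
m(r) = 5 + r
D(B) = 3 + B (D(B) = B + (5 - 2) = B + 3 = 3 + B)
n(q) = -9 - 27*q (n(q) = -9 + 3*(q*(-10) + q) = -9 + 3*(-10*q + q) = -9 + 3*(-9*q) = -9 - 27*q)
√(n(-47) - 2473) + D(-45) = √((-9 - 27*(-47)) - 2473) + (3 - 45) = √((-9 + 1269) - 2473) - 42 = √(1260 - 2473) - 42 = √(-1213) - 42 = I*√1213 - 42 = -42 + I*√1213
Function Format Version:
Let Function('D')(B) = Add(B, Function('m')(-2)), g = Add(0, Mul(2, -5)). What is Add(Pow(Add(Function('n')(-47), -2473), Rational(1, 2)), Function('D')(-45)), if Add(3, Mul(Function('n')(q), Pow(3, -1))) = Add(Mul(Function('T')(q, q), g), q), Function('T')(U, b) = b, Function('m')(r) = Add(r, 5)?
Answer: Add(-42, Mul(I, Pow(1213, Rational(1, 2)))) ≈ Add(-42.000, Mul(34.828, I))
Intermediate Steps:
g = -10 (g = Add(0, -10) = -10)
Function('m')(r) = Add(5, r)
Function('D')(B) = Add(3, B) (Function('D')(B) = Add(B, Add(5, -2)) = Add(B, 3) = Add(3, B))
Function('n')(q) = Add(-9, Mul(-27, q)) (Function('n')(q) = Add(-9, Mul(3, Add(Mul(q, -10), q))) = Add(-9, Mul(3, Add(Mul(-10, q), q))) = Add(-9, Mul(3, Mul(-9, q))) = Add(-9, Mul(-27, q)))
Add(Pow(Add(Function('n')(-47), -2473), Rational(1, 2)), Function('D')(-45)) = Add(Pow(Add(Add(-9, Mul(-27, -47)), -2473), Rational(1, 2)), Add(3, -45)) = Add(Pow(Add(Add(-9, 1269), -2473), Rational(1, 2)), -42) = Add(Pow(Add(1260, -2473), Rational(1, 2)), -42) = Add(Pow(-1213, Rational(1, 2)), -42) = Add(Mul(I, Pow(1213, Rational(1, 2))), -42) = Add(-42, Mul(I, Pow(1213, Rational(1, 2))))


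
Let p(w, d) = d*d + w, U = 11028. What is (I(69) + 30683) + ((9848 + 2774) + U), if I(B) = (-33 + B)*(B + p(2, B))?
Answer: 228285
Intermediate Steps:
p(w, d) = w + d² (p(w, d) = d² + w = w + d²)
I(B) = (-33 + B)*(2 + B + B²) (I(B) = (-33 + B)*(B + (2 + B²)) = (-33 + B)*(2 + B + B²))
(I(69) + 30683) + ((9848 + 2774) + U) = ((-66 + 69³ - 32*69² - 31*69) + 30683) + ((9848 + 2774) + 11028) = ((-66 + 328509 - 32*4761 - 2139) + 30683) + (12622 + 11028) = ((-66 + 328509 - 152352 - 2139) + 30683) + 23650 = (173952 + 30683) + 23650 = 204635 + 23650 = 228285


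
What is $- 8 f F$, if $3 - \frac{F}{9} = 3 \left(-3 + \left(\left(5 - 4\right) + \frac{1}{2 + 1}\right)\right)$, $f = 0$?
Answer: $0$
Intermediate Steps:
$F = 72$ ($F = 27 - 9 \cdot 3 \left(-3 + \left(\left(5 - 4\right) + \frac{1}{2 + 1}\right)\right) = 27 - 9 \cdot 3 \left(-3 + \left(1 + \frac{1}{3}\right)\right) = 27 - 9 \cdot 3 \left(-3 + \frac{4}{3}\right) = 27 - 9 \cdot 3 \left(- \frac{5}{3}\right) = 27 - -45 = 27 + 45 = 72$)
$- 8 f F = \left(-8\right) 0 \cdot 72 = 0 \cdot 72 = 0$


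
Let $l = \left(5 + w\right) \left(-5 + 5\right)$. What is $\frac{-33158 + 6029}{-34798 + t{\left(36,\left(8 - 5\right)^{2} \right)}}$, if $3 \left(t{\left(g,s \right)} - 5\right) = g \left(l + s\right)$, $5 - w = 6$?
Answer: $\frac{27129}{34685} \approx 0.78215$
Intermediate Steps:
$w = -1$ ($w = 5 - 6 = -1$)
$l = 0$ ($l = \left(5 - 1\right) \left(-5 + 5\right) = 4 \cdot 0 = 0$)
$t{\left(g,s \right)} = 5 + \frac{g s}{3}$ ($t{\left(g,s \right)} = 5 + \frac{g \left(0 + s\right)}{3} = 5 + \frac{g s}{3}$)
$\frac{-33158 + 6029}{-34798 + t{\left(36,\left(8 - 5\right)^{2} \right)}} = \frac{-33158 + 6029}{-34798 + \left(5 + \frac{1}{3} \cdot 36 \left(8 - 5\right)^{2}\right)} = - \frac{27129}{-34798 + \left(5 + \frac{1}{3} \cdot 36 \cdot 3^{2}\right)} = - \frac{27129}{-34798 + \left(5 + \frac{1}{3} \cdot 36 \cdot 9\right)} = - \frac{27129}{-34798 + \left(5 + 108\right)} = - \frac{27129}{-34798 + 113} = - \frac{27129}{-34685} = \left(-27129\right) \left(- \frac{1}{34685}\right) = \frac{27129}{34685}$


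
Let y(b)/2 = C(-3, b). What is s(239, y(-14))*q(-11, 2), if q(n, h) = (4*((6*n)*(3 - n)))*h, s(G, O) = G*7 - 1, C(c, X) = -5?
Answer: -12359424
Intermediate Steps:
y(b) = -10 (y(b) = 2*(-5) = -10)
s(G, O) = -1 + 7*G (s(G, O) = 7*G - 1 = -1 + 7*G)
q(n, h) = 24*h*n*(3 - n) (q(n, h) = (4*(6*n*(3 - n)))*h = (24*n*(3 - n))*h = 24*h*n*(3 - n))
s(239, y(-14))*q(-11, 2) = (-1 + 7*239)*(24*2*(-11)*(3 - 1*(-11))) = (-1 + 1673)*(24*2*(-11)*(3 + 11)) = 1672*(24*2*(-11)*14) = 1672*(-7392) = -12359424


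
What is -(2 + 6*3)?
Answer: -20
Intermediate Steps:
-(2 + 6*3) = -(2 + 18) = -1*20 = -20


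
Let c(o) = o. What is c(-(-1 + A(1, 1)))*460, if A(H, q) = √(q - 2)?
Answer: 460 - 460*I ≈ 460.0 - 460.0*I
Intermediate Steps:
A(H, q) = √(-2 + q)
c(-(-1 + A(1, 1)))*460 = -(-1 + √(-2 + 1))*460 = -(-1 + √(-1))*460 = -(-1 + I)*460 = (1 - I)*460 = 460 - 460*I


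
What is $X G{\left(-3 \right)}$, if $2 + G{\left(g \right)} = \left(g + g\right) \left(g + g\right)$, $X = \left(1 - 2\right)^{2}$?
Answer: $34$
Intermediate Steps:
$X = 1$ ($X = \left(-1\right)^{2} = 1$)
$G{\left(g \right)} = -2 + 4 g^{2}$ ($G{\left(g \right)} = -2 + \left(g + g\right) \left(g + g\right) = -2 + 2 g 2 g = -2 + 4 g^{2}$)
$X G{\left(-3 \right)} = 1 \left(-2 + 4 \left(-3\right)^{2}\right) = 1 \left(-2 + 4 \cdot 9\right) = 1 \left(-2 + 36\right) = 1 \cdot 34 = 34$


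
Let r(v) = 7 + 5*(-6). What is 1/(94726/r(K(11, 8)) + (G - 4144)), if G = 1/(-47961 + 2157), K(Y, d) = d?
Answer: -1053492/8704500575 ≈ -0.00012103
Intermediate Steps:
r(v) = -23 (r(v) = 7 - 30 = -23)
G = -1/45804 (G = 1/(-45804) = -1/45804 ≈ -2.1832e-5)
1/(94726/r(K(11, 8)) + (G - 4144)) = 1/(94726/(-23) + (-1/45804 - 4144)) = 1/(94726*(-1/23) - 189811777/45804) = 1/(-94726/23 - 189811777/45804) = 1/(-8704500575/1053492) = -1053492/8704500575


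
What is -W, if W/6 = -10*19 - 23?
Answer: 1278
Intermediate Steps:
W = -1278 (W = 6*(-10*19 - 23) = 6*(-190 - 23) = 6*(-213) = -1278)
-W = -1*(-1278) = 1278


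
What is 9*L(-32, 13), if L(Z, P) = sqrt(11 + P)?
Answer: 18*sqrt(6) ≈ 44.091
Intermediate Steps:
9*L(-32, 13) = 9*sqrt(11 + 13) = 9*sqrt(24) = 9*(2*sqrt(6)) = 18*sqrt(6)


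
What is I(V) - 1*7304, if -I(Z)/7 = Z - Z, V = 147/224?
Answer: -7304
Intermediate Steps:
V = 21/32 (V = 147*(1/224) = 21/32 ≈ 0.65625)
I(Z) = 0 (I(Z) = -7*(Z - Z) = -7*0 = 0)
I(V) - 1*7304 = 0 - 1*7304 = 0 - 7304 = -7304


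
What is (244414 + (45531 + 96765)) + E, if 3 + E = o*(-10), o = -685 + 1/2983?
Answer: 1173980521/2983 ≈ 3.9356e+5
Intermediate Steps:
o = -2043354/2983 (o = -685 + 1/2983 = -2043354/2983 ≈ -685.00)
E = 20424591/2983 (E = -3 - 2043354/2983*(-10) = -3 + 20433540/2983 = 20424591/2983 ≈ 6847.0)
(244414 + (45531 + 96765)) + E = (244414 + (45531 + 96765)) + 20424591/2983 = (244414 + 142296) + 20424591/2983 = 386710 + 20424591/2983 = 1173980521/2983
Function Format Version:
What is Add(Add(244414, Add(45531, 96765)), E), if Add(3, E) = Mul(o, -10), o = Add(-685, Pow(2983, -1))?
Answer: Rational(1173980521, 2983) ≈ 3.9356e+5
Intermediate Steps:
o = Rational(-2043354, 2983) (o = Add(-685, Rational(1, 2983)) = Rational(-2043354, 2983) ≈ -685.00)
E = Rational(20424591, 2983) (E = Add(-3, Mul(Rational(-2043354, 2983), -10)) = Add(-3, Rational(20433540, 2983)) = Rational(20424591, 2983) ≈ 6847.0)
Add(Add(244414, Add(45531, 96765)), E) = Add(Add(244414, Add(45531, 96765)), Rational(20424591, 2983)) = Add(Add(244414, 142296), Rational(20424591, 2983)) = Add(386710, Rational(20424591, 2983)) = Rational(1173980521, 2983)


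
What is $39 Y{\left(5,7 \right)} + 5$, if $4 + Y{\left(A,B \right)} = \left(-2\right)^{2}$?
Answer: $5$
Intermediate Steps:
$Y{\left(A,B \right)} = 0$ ($Y{\left(A,B \right)} = -4 + \left(-2\right)^{2} = -4 + 4 = 0$)
$39 Y{\left(5,7 \right)} + 5 = 39 \cdot 0 + 5 = 0 + 5 = 5$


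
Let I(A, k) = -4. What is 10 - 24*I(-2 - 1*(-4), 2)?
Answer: 106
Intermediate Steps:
10 - 24*I(-2 - 1*(-4), 2) = 10 - 24*(-4) = 10 + 96 = 106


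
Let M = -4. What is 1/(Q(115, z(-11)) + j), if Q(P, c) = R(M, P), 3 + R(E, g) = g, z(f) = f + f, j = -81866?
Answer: -1/81754 ≈ -1.2232e-5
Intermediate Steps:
z(f) = 2*f
R(E, g) = -3 + g
Q(P, c) = -3 + P
1/(Q(115, z(-11)) + j) = 1/((-3 + 115) - 81866) = 1/(112 - 81866) = 1/(-81754) = -1/81754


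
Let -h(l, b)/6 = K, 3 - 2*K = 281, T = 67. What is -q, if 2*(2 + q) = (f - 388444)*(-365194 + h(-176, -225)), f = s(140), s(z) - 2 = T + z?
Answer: -70728652298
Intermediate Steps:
K = -139 (K = 3/2 - ½*281 = 3/2 - 281/2 = -139)
h(l, b) = 834 (h(l, b) = -6*(-139) = 834)
s(z) = 69 + z (s(z) = 2 + (67 + z) = 69 + z)
f = 209 (f = 69 + 140 = 209)
q = 70728652298 (q = -2 + ((209 - 388444)*(-365194 + 834))/2 = -2 + (-388235*(-364360))/2 = -2 + (½)*141457304600 = -2 + 70728652300 = 70728652298)
-q = -1*70728652298 = -70728652298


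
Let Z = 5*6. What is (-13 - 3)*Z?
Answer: -480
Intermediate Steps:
Z = 30
(-13 - 3)*Z = (-13 - 3)*30 = -16*30 = -480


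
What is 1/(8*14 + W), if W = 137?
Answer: 1/249 ≈ 0.0040161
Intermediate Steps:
1/(8*14 + W) = 1/(8*14 + 137) = 1/(112 + 137) = 1/249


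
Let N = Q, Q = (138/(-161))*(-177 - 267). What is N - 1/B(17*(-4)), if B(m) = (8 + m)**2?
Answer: 9590393/25200 ≈ 380.57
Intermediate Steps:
Q = 2664/7 (Q = (138*(-1/161))*(-444) = -6/7*(-444) = 2664/7 ≈ 380.57)
N = 2664/7 ≈ 380.57
N - 1/B(17*(-4)) = 2664/7 - 1/((8 + 17*(-4))**2) = 2664/7 - 1/((8 - 68)**2) = 2664/7 - 1/((-60)**2) = 2664/7 - 1/3600 = 9590393/25200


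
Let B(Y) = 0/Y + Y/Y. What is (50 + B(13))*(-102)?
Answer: -5202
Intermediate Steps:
B(Y) = 1 (B(Y) = 0 + 1 = 1)
(50 + B(13))*(-102) = (50 + 1)*(-102) = 51*(-102) = -5202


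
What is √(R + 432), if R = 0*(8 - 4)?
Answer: 12*√3 ≈ 20.785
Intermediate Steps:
R = 0 (R = 0*4 = 0)
√(R + 432) = √(0 + 432) = √432 = 12*√3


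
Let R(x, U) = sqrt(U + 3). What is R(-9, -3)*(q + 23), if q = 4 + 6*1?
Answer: 0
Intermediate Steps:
q = 10 (q = 4 + 6 = 10)
R(x, U) = sqrt(3 + U)
R(-9, -3)*(q + 23) = sqrt(3 - 3)*(10 + 23) = sqrt(0)*33 = 0*33 = 0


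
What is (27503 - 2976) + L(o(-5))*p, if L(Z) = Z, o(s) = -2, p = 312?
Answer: 23903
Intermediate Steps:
(27503 - 2976) + L(o(-5))*p = (27503 - 2976) - 2*312 = 24527 - 624 = 23903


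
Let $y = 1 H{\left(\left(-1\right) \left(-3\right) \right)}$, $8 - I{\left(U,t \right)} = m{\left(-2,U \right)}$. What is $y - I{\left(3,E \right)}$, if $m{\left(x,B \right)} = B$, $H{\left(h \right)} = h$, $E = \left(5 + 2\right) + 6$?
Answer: $-2$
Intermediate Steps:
$E = 13$ ($E = 7 + 6 = 13$)
$I{\left(U,t \right)} = 8 - U$
$y = 3$ ($y = 1 \left(\left(-1\right) \left(-3\right)\right) = 1 \cdot 3 = 3$)
$y - I{\left(3,E \right)} = 3 - \left(8 - 3\right) = 3 - 5 = -2$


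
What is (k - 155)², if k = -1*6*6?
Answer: 36481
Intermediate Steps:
k = -36 (k = -6*6 = -36)
(k - 155)² = (-36 - 155)² = (-191)² = 36481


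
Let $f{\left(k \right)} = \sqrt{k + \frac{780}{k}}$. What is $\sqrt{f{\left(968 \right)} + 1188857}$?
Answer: $\frac{\sqrt{575406788 + 22 \sqrt{468902}}}{22} \approx 1090.4$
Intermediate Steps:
$\sqrt{f{\left(968 \right)} + 1188857} = \sqrt{\sqrt{968 + \frac{780}{968}} + 1188857} = \sqrt{\sqrt{968 + 780 \cdot \frac{1}{968}} + 1188857} = \sqrt{\sqrt{968 + \frac{195}{242}} + 1188857} = \sqrt{\sqrt{\frac{234451}{242}} + 1188857} = \sqrt{\frac{\sqrt{468902}}{22} + 1188857} = \sqrt{1188857 + \frac{\sqrt{468902}}{22}}$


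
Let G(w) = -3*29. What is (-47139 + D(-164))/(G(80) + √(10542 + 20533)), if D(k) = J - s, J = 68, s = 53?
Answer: -292842/1679 - 16830*√1243/1679 ≈ -527.82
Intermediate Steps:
D(k) = 15 (D(k) = 68 - 1*53 = 68 - 53 = 15)
G(w) = -87 (G(w) = -1*87 = -87)
(-47139 + D(-164))/(G(80) + √(10542 + 20533)) = (-47139 + 15)/(-87 + √(10542 + 20533)) = -47124/(-87 + √31075) = -47124/(-87 + 5*√1243)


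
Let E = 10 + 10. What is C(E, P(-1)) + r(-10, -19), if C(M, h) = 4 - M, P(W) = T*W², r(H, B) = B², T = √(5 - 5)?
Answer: 345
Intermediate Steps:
T = 0 (T = √0 = 0)
E = 20
P(W) = 0 (P(W) = 0*W² = 0)
C(E, P(-1)) + r(-10, -19) = (4 - 1*20) + (-19)² = (4 - 20) + 361 = -16 + 361 = 345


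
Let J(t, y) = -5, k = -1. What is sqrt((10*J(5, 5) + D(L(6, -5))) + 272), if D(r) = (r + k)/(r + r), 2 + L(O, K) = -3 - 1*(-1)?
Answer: sqrt(3562)/4 ≈ 14.921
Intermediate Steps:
L(O, K) = -4 (L(O, K) = -2 + (-3 - 1*(-1)) = -2 + (-3 + 1) = -2 - 2 = -4)
D(r) = (-1 + r)/(2*r) (D(r) = (r - 1)/(r + r) = (-1 + r)/((2*r)) = (-1 + r)*(1/(2*r)) = (-1 + r)/(2*r))
sqrt((10*J(5, 5) + D(L(6, -5))) + 272) = sqrt((10*(-5) + (1/2)*(-1 - 4)/(-4)) + 272) = sqrt((-50 + (1/2)*(-1/4)*(-5)) + 272) = sqrt((-50 + 5/8) + 272) = sqrt(-395/8 + 272) = sqrt(1781/8) = sqrt(3562)/4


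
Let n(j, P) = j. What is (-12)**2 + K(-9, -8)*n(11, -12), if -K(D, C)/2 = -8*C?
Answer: -1264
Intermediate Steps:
K(D, C) = 16*C (K(D, C) = -(-4)*4*C = -(-16)*C = 16*C)
(-12)**2 + K(-9, -8)*n(11, -12) = (-12)**2 + (16*(-8))*11 = 144 - 128*11 = 144 - 1408 = -1264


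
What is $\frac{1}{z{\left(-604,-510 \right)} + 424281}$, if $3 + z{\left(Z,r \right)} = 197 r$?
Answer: $\frac{1}{323808} \approx 3.0883 \cdot 10^{-6}$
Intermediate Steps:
$z{\left(Z,r \right)} = -3 + 197 r$
$\frac{1}{z{\left(-604,-510 \right)} + 424281} = \frac{1}{\left(-3 + 197 \left(-510\right)\right) + 424281} = \frac{1}{\left(-3 - 100470\right) + 424281} = \frac{1}{-100473 + 424281} = \frac{1}{323808}$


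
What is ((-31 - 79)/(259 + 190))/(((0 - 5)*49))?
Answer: 22/22001 ≈ 0.00099995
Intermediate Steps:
((-31 - 79)/(259 + 190))/(((0 - 5)*49)) = (-110/449)/((-5*49)) = -110*1/449/(-245) = -110/449*(-1/245) = 22/22001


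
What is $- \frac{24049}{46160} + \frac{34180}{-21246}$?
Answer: $- \frac{1044346927}{490357680} \approx -2.1298$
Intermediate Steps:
$- \frac{24049}{46160} + \frac{34180}{-21246} = \left(-24049\right) \frac{1}{46160} + 34180 \left(- \frac{1}{21246}\right) = - \frac{24049}{46160} - \frac{17090}{10623} = - \frac{1044346927}{490357680}$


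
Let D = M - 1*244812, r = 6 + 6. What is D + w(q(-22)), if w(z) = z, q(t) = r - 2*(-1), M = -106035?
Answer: -350833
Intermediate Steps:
r = 12
q(t) = 14 (q(t) = 12 - 2*(-1) = 12 + 2 = 14)
D = -350847 (D = -106035 - 1*244812 = -106035 - 244812 = -350847)
D + w(q(-22)) = -350847 + 14 = -350833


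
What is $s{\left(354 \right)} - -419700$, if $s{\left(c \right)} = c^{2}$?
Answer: $545016$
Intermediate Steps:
$s{\left(354 \right)} - -419700 = 354^{2} - -419700 = 125316 + 419700 = 545016$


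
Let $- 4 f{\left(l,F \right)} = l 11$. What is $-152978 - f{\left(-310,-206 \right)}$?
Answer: $- \frac{307661}{2} \approx -1.5383 \cdot 10^{5}$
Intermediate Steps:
$f{\left(l,F \right)} = - \frac{11 l}{4}$ ($f{\left(l,F \right)} = - \frac{l 11}{4} = - \frac{11 l}{4}$)
$-152978 - f{\left(-310,-206 \right)} = -152978 - \left(- \frac{11}{4}\right) \left(-310\right) = -152978 - \frac{1705}{2} = - \frac{307661}{2}$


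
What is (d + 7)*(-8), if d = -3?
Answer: -32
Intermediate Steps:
(d + 7)*(-8) = (-3 + 7)*(-8) = 4*(-8) = -32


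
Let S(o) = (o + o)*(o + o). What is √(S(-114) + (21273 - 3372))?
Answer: 3*√7765 ≈ 264.36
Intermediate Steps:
S(o) = 4*o² (S(o) = (2*o)*(2*o) = 4*o²)
√(S(-114) + (21273 - 3372)) = √(4*(-114)² + (21273 - 3372)) = √(4*12996 + 17901) = √(51984 + 17901) = √69885 = 3*√7765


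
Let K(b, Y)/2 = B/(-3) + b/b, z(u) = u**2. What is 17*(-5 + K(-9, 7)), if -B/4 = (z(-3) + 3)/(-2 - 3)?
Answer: -799/5 ≈ -159.80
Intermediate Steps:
B = 48/5 (B = -4*((-3)**2 + 3)/(-2 - 3) = -4*(9 + 3)/(-5) = -48*(-1)/5 = -4*(-12/5) = 48/5 ≈ 9.6000)
K(b, Y) = -22/5 (K(b, Y) = 2*((48/5)/(-3) + b/b) = 2*((48/5)*(-1/3) + 1) = 2*(-16/5 + 1) = 2*(-11/5) = -22/5)
17*(-5 + K(-9, 7)) = 17*(-5 - 22/5) = 17*(-47/5) = -799/5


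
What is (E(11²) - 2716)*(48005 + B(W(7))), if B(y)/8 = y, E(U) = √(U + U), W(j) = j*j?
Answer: -131446252 + 532367*√2 ≈ -1.3069e+8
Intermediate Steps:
W(j) = j²
E(U) = √2*√U (E(U) = √(2*U) = √2*√U)
B(y) = 8*y
(E(11²) - 2716)*(48005 + B(W(7))) = (√2*√(11²) - 2716)*(48005 + 8*7²) = (√2*√121 - 2716)*(48005 + 8*49) = (√2*11 - 2716)*(48005 + 392) = (11*√2 - 2716)*48397 = (-2716 + 11*√2)*48397 = -131446252 + 532367*√2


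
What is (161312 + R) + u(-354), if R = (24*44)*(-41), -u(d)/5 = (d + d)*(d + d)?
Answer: -2388304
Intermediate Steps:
u(d) = -20*d² (u(d) = -5*(d + d)*(d + d) = -5*2*d*2*d = -20*d²)
R = -43296 (R = 1056*(-41) = -43296)
(161312 + R) + u(-354) = (161312 - 43296) - 20*(-354)² = 118016 - 20*125316 = 118016 - 2506320 = -2388304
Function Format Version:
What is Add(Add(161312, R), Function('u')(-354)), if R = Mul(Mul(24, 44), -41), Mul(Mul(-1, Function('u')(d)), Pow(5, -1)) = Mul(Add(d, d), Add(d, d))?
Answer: -2388304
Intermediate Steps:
Function('u')(d) = Mul(-20, Pow(d, 2)) (Function('u')(d) = Mul(-5, Mul(Add(d, d), Add(d, d))) = Mul(-5, Mul(Mul(2, d), Mul(2, d))) = Mul(-5, Mul(4, Pow(d, 2))) = Mul(-20, Pow(d, 2)))
R = -43296 (R = Mul(1056, -41) = -43296)
Add(Add(161312, R), Function('u')(-354)) = Add(Add(161312, -43296), Mul(-20, Pow(-354, 2))) = Add(118016, Mul(-20, 125316)) = Add(118016, -2506320) = -2388304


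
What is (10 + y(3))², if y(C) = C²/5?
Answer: 3481/25 ≈ 139.24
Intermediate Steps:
y(C) = C²/5 (y(C) = C²*(⅕) = C²/5)
(10 + y(3))² = (10 + (⅕)*3²)² = (10 + (⅕)*9)² = (10 + 9/5)² = (59/5)² = 3481/25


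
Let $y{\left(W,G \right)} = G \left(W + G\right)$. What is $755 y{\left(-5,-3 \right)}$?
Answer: $18120$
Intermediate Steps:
$y{\left(W,G \right)} = G \left(G + W\right)$
$755 y{\left(-5,-3 \right)} = 755 \left(- 3 \left(-3 - 5\right)\right) = 755 \left(\left(-3\right) \left(-8\right)\right) = 755 \cdot 24 = 18120$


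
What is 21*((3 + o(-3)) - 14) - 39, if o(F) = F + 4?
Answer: -249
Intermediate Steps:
o(F) = 4 + F
21*((3 + o(-3)) - 14) - 39 = 21*((3 + (4 - 3)) - 14) - 39 = 21*((3 + 1) - 14) - 39 = 21*(4 - 14) - 39 = 21*(-10) - 39 = -210 - 39 = -249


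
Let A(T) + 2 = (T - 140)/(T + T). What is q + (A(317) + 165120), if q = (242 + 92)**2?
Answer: 175411493/634 ≈ 2.7667e+5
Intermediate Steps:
q = 111556 (q = 334**2 = 111556)
A(T) = -2 + (-140 + T)/(2*T) (A(T) = -2 + (T - 140)/(T + T) = -2 + (-140 + T)/((2*T)) = -2 + (-140 + T)*(1/(2*T)) = -2 + (-140 + T)/(2*T))
q + (A(317) + 165120) = 111556 + ((-3/2 - 70/317) + 165120) = 111556 + (-1091/634 + 165120) = 111556 + 104684989/634 = 175411493/634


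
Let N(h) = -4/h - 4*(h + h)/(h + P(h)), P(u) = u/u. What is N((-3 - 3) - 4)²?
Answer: 145924/2025 ≈ 72.061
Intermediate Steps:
P(u) = 1
N(h) = -4/h - 8*h/(1 + h) (N(h) = -4/h - 4*(h + h)/(h + 1) = -4/h - 4*2*h/(1 + h) = -4/h - 8*h/(1 + h))
N((-3 - 3) - 4)² = (4*(-1 - ((-3 - 3) - 4) - 2*((-3 - 3) - 4)²)/(((-3 - 3) - 4)*(1 + ((-3 - 3) - 4))))² = (4*(-1 - (-6 - 4) - 2*(-6 - 4)²)/((-6 - 4)*(1 + (-6 - 4))))² = (4*(-1 - 1*(-10) - 2*(-10)²)/(-10*(1 - 10)))² = (4*(-⅒)*(-1 + 10 - 2*100)/(-9))² = (4*(-⅒)*(-⅑)*(-1 + 10 - 200))² = (4*(-⅒)*(-⅑)*(-191))² = (-382/45)² = 145924/2025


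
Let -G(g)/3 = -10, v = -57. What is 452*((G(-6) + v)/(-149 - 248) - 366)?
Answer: -65664300/397 ≈ -1.6540e+5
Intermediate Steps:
G(g) = 30 (G(g) = -3*(-10) = 30)
452*((G(-6) + v)/(-149 - 248) - 366) = 452*((30 - 57)/(-149 - 248) - 366) = 452*(-27/(-397) - 366) = 452*(-27*(-1/397) - 366) = 452*(27/397 - 366) = 452*(-145275/397) = -65664300/397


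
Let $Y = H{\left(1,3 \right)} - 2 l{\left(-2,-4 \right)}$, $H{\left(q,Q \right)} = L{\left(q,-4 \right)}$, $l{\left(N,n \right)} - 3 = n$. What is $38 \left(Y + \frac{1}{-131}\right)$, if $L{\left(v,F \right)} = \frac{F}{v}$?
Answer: $- \frac{9994}{131} \approx -76.29$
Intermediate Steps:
$l{\left(N,n \right)} = 3 + n$
$H{\left(q,Q \right)} = - \frac{4}{q}$
$Y = -2$ ($Y = - \frac{4}{1} - 2 \left(3 - 4\right) = \left(-4\right) 1 - -2 = -4 + 2 = -2$)
$38 \left(Y + \frac{1}{-131}\right) = 38 \left(-2 + \frac{1}{-131}\right) = 38 \left(-2 - \frac{1}{131}\right) = 38 \left(- \frac{263}{131}\right) = - \frac{9994}{131}$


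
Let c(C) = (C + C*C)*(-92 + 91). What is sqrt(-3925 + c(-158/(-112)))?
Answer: I*sqrt(12319465)/56 ≈ 62.677*I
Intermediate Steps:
c(C) = -C - C**2 (c(C) = (C + C**2)*(-1) = -C - C**2)
sqrt(-3925 + c(-158/(-112))) = sqrt(-3925 - (-158/(-112))*(1 - 158/(-112))) = sqrt(-3925 - (-158*(-1/112))*(1 - 158*(-1/112))) = sqrt(-3925 - 1*79/56*(1 + 79/56)) = sqrt(-3925 - 1*79/56*135/56) = sqrt(-3925 - 10665/3136) = sqrt(-12319465/3136) = I*sqrt(12319465)/56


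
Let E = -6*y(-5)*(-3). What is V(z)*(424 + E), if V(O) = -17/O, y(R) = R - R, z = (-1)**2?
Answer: -7208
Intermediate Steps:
z = 1
y(R) = 0
E = 0 (E = -6*0*(-3) = 0*(-3) = 0)
V(z)*(424 + E) = (-17/1)*(424 + 0) = -17*1*424 = -17*424 = -7208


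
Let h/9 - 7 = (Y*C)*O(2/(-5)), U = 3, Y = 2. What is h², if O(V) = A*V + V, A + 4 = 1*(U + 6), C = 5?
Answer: 23409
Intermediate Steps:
A = 5 (A = -4 + 1*(3 + 6) = -4 + 1*9 = -4 + 9 = 5)
O(V) = 6*V (O(V) = 5*V + V = 6*V)
h = -153 (h = 63 + 9*((2*5)*(6*(2/(-5)))) = 63 + 9*(10*(6*(2*(-⅕)))) = 63 + 9*(10*(6*(-⅖))) = 63 + 9*(10*(-12/5)) = 63 + 9*(-24) = 63 - 216 = -153)
h² = (-153)² = 23409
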